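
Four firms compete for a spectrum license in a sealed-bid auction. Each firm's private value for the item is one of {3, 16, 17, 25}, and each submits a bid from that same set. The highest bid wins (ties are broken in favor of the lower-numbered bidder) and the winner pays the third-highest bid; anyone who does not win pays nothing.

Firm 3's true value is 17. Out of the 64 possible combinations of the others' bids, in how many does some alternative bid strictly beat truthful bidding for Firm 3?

12

Others bid (3, 3, 25): truth gives 0; bid 25 gives 14 > 0. Violating.
Others bid (3, 16, 25): truth gives 0; bid 25 gives 1 > 0. Violating.
Others bid (3, 17, 3): truth gives 0; bid 25 gives 14 > 0. Violating.
Others bid (3, 17, 16): truth gives 0; bid 25 gives 1 > 0. Violating.
Others bid (3, 3, 3): truth gives 14; no alternative beats it.
Others bid (3, 3, 16): truth gives 14; no alternative beats it.
(Checking all 64 profiles: 12 have a profitable deviation, 52 do not.)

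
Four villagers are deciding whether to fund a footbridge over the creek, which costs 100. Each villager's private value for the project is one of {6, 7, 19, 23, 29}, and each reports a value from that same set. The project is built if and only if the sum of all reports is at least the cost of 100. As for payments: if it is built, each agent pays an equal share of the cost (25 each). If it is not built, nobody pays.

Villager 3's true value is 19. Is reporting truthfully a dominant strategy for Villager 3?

No

Consider the case where Villager 1 reports 23, Villager 2 reports 29 and Villager 4 reports 29.
Truthful report 19: project built, pays 25, utility 19 - 25 = -6.
Report 6 instead: project not built, utility 0.
Since 0 > -6, reporting 6 is strictly better here, so truthful reporting is not dominant.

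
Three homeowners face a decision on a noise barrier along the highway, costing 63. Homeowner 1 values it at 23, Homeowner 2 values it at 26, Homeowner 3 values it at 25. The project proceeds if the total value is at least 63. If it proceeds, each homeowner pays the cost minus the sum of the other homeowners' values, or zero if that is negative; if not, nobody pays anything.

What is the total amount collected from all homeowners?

Total value 74 ≥ cost 63, so it is built.
Homeowner 1: others sum to 51; max(0, 63 - 51) = 12.
Homeowner 2: others sum to 48; max(0, 63 - 48) = 15.
Homeowner 3: others sum to 49; max(0, 63 - 49) = 14.
Total collected = 12 + 15 + 14 = 41.

41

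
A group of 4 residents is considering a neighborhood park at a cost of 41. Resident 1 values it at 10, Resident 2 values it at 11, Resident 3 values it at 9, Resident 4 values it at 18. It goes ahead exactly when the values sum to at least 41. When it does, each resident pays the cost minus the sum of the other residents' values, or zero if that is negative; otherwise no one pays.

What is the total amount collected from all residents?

Total value 48 ≥ cost 41, so it is built.
Resident 1: others sum to 38; max(0, 41 - 38) = 3.
Resident 2: others sum to 37; max(0, 41 - 37) = 4.
Resident 3: others sum to 39; max(0, 41 - 39) = 2.
Resident 4: others sum to 30; max(0, 41 - 30) = 11.
Total collected = 3 + 4 + 2 + 11 = 20.

20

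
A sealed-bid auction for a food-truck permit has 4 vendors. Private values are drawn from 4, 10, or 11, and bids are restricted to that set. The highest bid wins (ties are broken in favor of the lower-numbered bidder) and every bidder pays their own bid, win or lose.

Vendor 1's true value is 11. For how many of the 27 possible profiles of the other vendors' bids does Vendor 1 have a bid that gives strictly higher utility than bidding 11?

Others bid (4, 4, 4): truth gives 0; bid 4 gives 7 > 0. Violating.
Others bid (4, 4, 10): truth gives 0; bid 10 gives 1 > 0. Violating.
Others bid (4, 10, 4): truth gives 0; bid 10 gives 1 > 0. Violating.
Others bid (4, 10, 10): truth gives 0; bid 10 gives 1 > 0. Violating.
Others bid (4, 4, 11): truth gives 0; no alternative beats it.
Others bid (4, 10, 11): truth gives 0; no alternative beats it.
(Checking all 27 profiles: 8 have a profitable deviation, 19 do not.)

8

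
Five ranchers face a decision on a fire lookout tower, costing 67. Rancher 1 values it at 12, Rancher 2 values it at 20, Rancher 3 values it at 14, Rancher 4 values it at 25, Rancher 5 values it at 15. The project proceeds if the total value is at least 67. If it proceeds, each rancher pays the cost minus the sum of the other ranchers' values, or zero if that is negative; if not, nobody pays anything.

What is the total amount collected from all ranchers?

7

Total value 86 ≥ cost 67, so it is built.
Rancher 1: others sum to 74; max(0, 67 - 74) = 0.
Rancher 2: others sum to 66; max(0, 67 - 66) = 1.
Rancher 3: others sum to 72; max(0, 67 - 72) = 0.
Rancher 4: others sum to 61; max(0, 67 - 61) = 6.
Rancher 5: others sum to 71; max(0, 67 - 71) = 0.
Total collected = 0 + 1 + 0 + 6 + 0 = 7.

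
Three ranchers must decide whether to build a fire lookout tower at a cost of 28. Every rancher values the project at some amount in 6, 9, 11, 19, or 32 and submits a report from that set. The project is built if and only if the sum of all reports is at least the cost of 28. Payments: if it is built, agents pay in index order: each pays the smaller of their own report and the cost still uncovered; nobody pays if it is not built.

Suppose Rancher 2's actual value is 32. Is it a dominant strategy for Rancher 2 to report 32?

No

Consider the case where Rancher 1 reports 6 and Rancher 3 reports 6.
Truthful report 32: project built, pays 22, utility 32 - 22 = 10.
Report 19 instead: project built, pays 19, utility 32 - 19 = 13.
Since 13 > 10, reporting 19 is strictly better here, so truthful reporting is not dominant.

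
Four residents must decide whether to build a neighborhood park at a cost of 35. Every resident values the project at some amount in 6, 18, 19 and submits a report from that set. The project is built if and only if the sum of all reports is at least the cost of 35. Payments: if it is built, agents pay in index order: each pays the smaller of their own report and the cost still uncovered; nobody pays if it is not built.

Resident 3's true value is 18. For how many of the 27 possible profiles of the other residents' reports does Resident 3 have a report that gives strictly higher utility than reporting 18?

14

Others report (6, 6, 18): truth gives 0; report 6 gives 12 > 0. Violating.
Others report (6, 6, 19): truth gives 0; report 6 gives 12 > 0. Violating.
Others report (6, 18, 6): truth gives 7; report 6 gives 12 > 7. Violating.
Others report (6, 18, 18): truth gives 7; report 6 gives 12 > 7. Violating.
Others report (6, 6, 6): truth gives 0; no alternative beats it.
Others report (18, 18, 6): truth gives 18; no alternative beats it.
(Checking all 27 profiles: 14 have a profitable deviation, 13 do not.)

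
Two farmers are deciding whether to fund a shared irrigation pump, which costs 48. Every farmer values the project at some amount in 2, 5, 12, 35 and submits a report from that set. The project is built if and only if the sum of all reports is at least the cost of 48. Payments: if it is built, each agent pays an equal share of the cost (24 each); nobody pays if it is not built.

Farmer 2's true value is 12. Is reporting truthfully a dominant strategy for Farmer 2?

Yes

Check each profile of the others' reports and compare truth against every alternative report.
Others report (2): truth gives 0, best alternative gives 0.
Others report (5): truth gives 0, best alternative gives 0.
Others report (12): truth gives 0, best alternative gives 0.
Others report (35): truth gives 0, best alternative gives 0.
In every case the truthful report is at least as good as any alternative, so it is a dominant strategy.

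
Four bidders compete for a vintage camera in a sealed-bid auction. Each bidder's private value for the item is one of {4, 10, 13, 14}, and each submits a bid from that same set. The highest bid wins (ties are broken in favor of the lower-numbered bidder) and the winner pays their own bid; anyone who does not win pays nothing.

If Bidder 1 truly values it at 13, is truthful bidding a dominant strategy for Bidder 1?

Consider the case where Bidder 2 bids 4, Bidder 3 bids 4 and Bidder 4 bids 4.
Truthful bid 13: wins, pays 13, utility 13 - 13 = 0.
Bid 4 instead: wins, pays 4, utility 13 - 4 = 9.
Since 9 > 0, bidding 4 is strictly better here, so truthful bidding is not dominant.

No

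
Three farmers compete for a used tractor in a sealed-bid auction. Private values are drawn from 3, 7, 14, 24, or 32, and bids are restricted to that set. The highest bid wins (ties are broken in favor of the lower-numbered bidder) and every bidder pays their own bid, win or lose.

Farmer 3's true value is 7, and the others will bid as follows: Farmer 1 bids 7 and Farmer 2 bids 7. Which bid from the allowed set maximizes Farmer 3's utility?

Bid 3: loses but pays 3, utility -3.
Bid 7: loses but pays 7, utility -7.
Bid 14: wins, pays 14, utility 7 - 14 = -7.
Bid 24: wins, pays 24, utility 7 - 24 = -17.
Bid 32: wins, pays 32, utility 7 - 32 = -25.
The best choice is 3 with utility -3.

3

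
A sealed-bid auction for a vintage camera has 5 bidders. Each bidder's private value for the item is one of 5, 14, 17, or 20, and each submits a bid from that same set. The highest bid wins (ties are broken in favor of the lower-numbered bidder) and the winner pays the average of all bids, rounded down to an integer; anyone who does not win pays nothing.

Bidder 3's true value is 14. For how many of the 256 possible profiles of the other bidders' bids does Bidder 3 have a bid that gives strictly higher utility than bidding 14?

53

Others bid (5, 5, 5, 17): truth gives 0; bid 17 gives 5 > 0. Violating.
Others bid (5, 5, 5, 20): truth gives 0; bid 20 gives 3 > 0. Violating.
Others bid (5, 5, 14, 17): truth gives 0; bid 17 gives 3 > 0. Violating.
Others bid (5, 5, 14, 20): truth gives 0; bid 20 gives 2 > 0. Violating.
Others bid (5, 5, 5, 5): truth gives 8; no alternative beats it.
Others bid (5, 5, 5, 14): truth gives 6; no alternative beats it.
(Checking all 256 profiles: 53 have a profitable deviation, 203 do not.)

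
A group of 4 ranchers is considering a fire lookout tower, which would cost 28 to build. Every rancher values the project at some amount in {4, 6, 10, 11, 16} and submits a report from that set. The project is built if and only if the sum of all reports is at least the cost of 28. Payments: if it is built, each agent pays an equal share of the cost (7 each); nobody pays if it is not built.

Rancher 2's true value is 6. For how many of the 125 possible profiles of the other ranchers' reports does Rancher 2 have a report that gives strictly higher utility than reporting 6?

6

Others report (6, 6, 10): truth gives -1; report 4 gives 0 > -1. Violating.
Others report (6, 6, 11): truth gives -1; report 4 gives 0 > -1. Violating.
Others report (6, 10, 6): truth gives -1; report 4 gives 0 > -1. Violating.
Others report (6, 11, 6): truth gives -1; report 4 gives 0 > -1. Violating.
Others report (4, 4, 4): truth gives 0; no alternative beats it.
Others report (4, 4, 6): truth gives 0; no alternative beats it.
(Checking all 125 profiles: 6 have a profitable deviation, 119 do not.)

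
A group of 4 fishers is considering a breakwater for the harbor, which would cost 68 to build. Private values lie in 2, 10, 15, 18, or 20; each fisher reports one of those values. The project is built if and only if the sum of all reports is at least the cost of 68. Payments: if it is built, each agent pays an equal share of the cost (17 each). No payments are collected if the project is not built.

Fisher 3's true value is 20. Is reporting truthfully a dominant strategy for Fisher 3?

Yes

Check each profile of the others' reports and compare truth against every alternative report.
Others report (10, 18, 20): truth gives 3, best alternative gives 0.
Others report (10, 20, 18): truth gives 3, best alternative gives 0.
Others report (15, 15, 18): truth gives 3, best alternative gives 0.
Others report (15, 18, 15): truth gives 3, best alternative gives 0.
Others report (18, 10, 20): truth gives 3, best alternative gives 0.
Others report (18, 15, 15): truth gives 3, best alternative gives 0.
(Remaining 119 profiles checked similarly; truth is weakly best in each.)
In every case the truthful report is at least as good as any alternative, so it is a dominant strategy.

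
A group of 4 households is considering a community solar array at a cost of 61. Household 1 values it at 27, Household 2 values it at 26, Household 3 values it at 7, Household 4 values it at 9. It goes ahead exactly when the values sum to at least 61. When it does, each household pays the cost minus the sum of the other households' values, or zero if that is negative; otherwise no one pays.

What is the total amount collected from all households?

38

Total value 69 ≥ cost 61, so it is built.
Household 1: others sum to 42; max(0, 61 - 42) = 19.
Household 2: others sum to 43; max(0, 61 - 43) = 18.
Household 3: others sum to 62; max(0, 61 - 62) = 0.
Household 4: others sum to 60; max(0, 61 - 60) = 1.
Total collected = 19 + 18 + 0 + 1 = 38.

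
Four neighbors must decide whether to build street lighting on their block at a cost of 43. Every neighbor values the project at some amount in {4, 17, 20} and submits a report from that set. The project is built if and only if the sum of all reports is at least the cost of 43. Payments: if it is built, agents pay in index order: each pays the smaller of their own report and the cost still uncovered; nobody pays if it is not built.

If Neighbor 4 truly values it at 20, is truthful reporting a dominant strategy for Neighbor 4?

Check each profile of the others' reports and compare truth against every alternative report.
Others report (4, 4, 17): truth gives 2, best alternative gives 0.
Others report (4, 17, 4): truth gives 2, best alternative gives 0.
Others report (17, 4, 4): truth gives 2, best alternative gives 0.
Others report (4, 20, 20): truth gives 20, best alternative gives 20.
Others report (17, 17, 17): truth gives 20, best alternative gives 20.
Others report (17, 17, 20): truth gives 20, best alternative gives 20.
(Remaining 21 profiles checked similarly; truth is weakly best in each.)
In every case the truthful report is at least as good as any alternative, so it is a dominant strategy.

Yes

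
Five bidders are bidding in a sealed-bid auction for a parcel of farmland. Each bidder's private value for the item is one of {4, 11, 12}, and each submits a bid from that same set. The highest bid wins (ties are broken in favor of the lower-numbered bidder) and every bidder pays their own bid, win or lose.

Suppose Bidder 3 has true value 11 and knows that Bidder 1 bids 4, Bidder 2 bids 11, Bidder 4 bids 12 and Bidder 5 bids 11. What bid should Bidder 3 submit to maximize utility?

Bid 4: loses but pays 4, utility -4.
Bid 11: loses but pays 11, utility -11.
Bid 12: wins, pays 12, utility 11 - 12 = -1.
The best choice is 12 with utility -1.

12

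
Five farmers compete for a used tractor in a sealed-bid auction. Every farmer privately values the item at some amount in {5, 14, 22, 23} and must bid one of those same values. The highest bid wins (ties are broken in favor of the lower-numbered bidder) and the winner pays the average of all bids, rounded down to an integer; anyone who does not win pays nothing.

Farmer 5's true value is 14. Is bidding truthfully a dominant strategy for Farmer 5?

Consider the case where Farmer 1 bids 5, Farmer 2 bids 5, Farmer 3 bids 5 and Farmer 4 bids 14.
Truthful bid 14: loses, pays 0, utility 0.
Bid 22 instead: wins, pays 10, utility 14 - 10 = 4.
Since 4 > 0, bidding 22 is strictly better here, so truthful bidding is not dominant.

No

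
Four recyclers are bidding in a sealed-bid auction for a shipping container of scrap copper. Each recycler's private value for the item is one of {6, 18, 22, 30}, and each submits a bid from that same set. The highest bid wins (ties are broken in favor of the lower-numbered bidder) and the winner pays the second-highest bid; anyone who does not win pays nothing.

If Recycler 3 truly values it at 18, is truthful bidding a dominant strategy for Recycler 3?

Check each profile of the others' bids and compare truth against every alternative bid.
Others bid (6, 6, 6): truth gives 12, best alternative gives 12.
Others bid (6, 6, 18): truth gives 0, best alternative gives 0.
Others bid (6, 6, 22): truth gives 0, best alternative gives 0.
Others bid (6, 6, 30): truth gives 0, best alternative gives 0.
Others bid (6, 18, 6): truth gives 0, best alternative gives 0.
Others bid (6, 18, 18): truth gives 0, best alternative gives 0.
(Remaining 58 profiles checked similarly; truth is weakly best in each.)
In every case the truthful bid is at least as good as any alternative, so it is a dominant strategy.

Yes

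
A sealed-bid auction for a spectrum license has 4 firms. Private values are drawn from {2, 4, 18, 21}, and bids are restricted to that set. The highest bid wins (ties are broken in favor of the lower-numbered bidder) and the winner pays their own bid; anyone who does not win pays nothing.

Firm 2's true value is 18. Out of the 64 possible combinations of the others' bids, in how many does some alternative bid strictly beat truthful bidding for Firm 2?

Others bid (2, 2, 2): truth gives 0; bid 4 gives 14 > 0. Violating.
Others bid (2, 2, 4): truth gives 0; bid 4 gives 14 > 0. Violating.
Others bid (2, 4, 2): truth gives 0; bid 4 gives 14 > 0. Violating.
Others bid (2, 4, 4): truth gives 0; bid 4 gives 14 > 0. Violating.
Others bid (2, 2, 18): truth gives 0; no alternative beats it.
Others bid (2, 2, 21): truth gives 0; no alternative beats it.
(Checking all 64 profiles: 4 have a profitable deviation, 60 do not.)

4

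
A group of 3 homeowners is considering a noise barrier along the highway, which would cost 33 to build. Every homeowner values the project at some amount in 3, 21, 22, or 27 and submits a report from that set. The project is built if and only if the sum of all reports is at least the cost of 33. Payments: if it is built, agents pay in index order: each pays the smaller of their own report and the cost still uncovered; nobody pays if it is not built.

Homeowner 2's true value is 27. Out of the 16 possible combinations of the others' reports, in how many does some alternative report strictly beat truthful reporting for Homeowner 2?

13

Others report (3, 21): truth gives 0; report 21 gives 6 > 0. Violating.
Others report (3, 22): truth gives 0; report 21 gives 6 > 0. Violating.
Others report (3, 27): truth gives 0; report 3 gives 24 > 0. Violating.
Others report (21, 21): truth gives 15; report 3 gives 24 > 15. Violating.
Others report (3, 3): truth gives 0; no alternative beats it.
Others report (21, 3): truth gives 15; no alternative beats it.
(Checking all 16 profiles: 13 have a profitable deviation, 3 do not.)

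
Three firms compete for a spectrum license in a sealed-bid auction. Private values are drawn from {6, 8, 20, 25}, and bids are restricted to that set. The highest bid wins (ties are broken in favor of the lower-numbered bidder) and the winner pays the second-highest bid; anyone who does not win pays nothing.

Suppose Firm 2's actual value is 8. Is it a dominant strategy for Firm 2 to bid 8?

Check each profile of the others' bids and compare truth against every alternative bid.
Others bid (6, 6): truth gives 2, best alternative gives 2.
Others bid (6, 8): truth gives 0, best alternative gives 0.
Others bid (6, 20): truth gives 0, best alternative gives 0.
Others bid (6, 25): truth gives 0, best alternative gives 0.
Others bid (8, 6): truth gives 0, best alternative gives 0.
Others bid (8, 8): truth gives 0, best alternative gives 0.
(Remaining 10 profiles checked similarly; truth is weakly best in each.)
In every case the truthful bid is at least as good as any alternative, so it is a dominant strategy.

Yes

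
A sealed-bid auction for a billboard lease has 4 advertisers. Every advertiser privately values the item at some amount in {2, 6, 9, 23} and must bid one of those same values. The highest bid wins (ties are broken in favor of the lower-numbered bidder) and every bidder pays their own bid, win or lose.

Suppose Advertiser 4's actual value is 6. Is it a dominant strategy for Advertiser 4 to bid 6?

No

Consider the case where Advertiser 1 bids 2, Advertiser 2 bids 2 and Advertiser 3 bids 6.
Truthful bid 6: loses but pays 6, utility -6.
Bid 2 instead: loses but pays 2, utility -2.
Since -2 > -6, bidding 2 is strictly better here, so truthful bidding is not dominant.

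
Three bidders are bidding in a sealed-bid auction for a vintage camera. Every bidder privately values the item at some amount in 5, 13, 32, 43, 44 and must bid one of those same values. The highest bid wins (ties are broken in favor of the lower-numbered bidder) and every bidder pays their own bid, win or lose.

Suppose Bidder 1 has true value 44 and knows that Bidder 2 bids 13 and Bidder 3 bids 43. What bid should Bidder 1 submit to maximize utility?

43

Bid 5: loses but pays 5, utility -5.
Bid 13: loses but pays 13, utility -13.
Bid 32: loses but pays 32, utility -32.
Bid 43: wins, pays 43, utility 44 - 43 = 1.
Bid 44: wins, pays 44, utility 44 - 44 = 0.
The best choice is 43 with utility 1.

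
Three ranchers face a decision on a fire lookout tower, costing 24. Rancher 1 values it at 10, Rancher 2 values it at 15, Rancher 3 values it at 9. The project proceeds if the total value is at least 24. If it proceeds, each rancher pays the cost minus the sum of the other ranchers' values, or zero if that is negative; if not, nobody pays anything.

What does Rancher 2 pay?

5

Total value 34 ≥ cost 24, so the project is built.
The other ranchers' values sum to 19.
Cost minus that sum is 24 - 19 = 5.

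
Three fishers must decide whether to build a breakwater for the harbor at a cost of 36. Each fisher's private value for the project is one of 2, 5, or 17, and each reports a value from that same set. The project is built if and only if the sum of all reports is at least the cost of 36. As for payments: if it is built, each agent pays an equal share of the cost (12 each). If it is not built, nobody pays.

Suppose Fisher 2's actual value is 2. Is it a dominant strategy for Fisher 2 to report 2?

Check each profile of the others' reports and compare truth against every alternative report.
Others report (17, 17): truth gives -10, best alternative gives -10.
Others report (2, 2): truth gives 0, best alternative gives 0.
Others report (2, 5): truth gives 0, best alternative gives 0.
Others report (2, 17): truth gives 0, best alternative gives 0.
Others report (5, 2): truth gives 0, best alternative gives 0.
Others report (5, 5): truth gives 0, best alternative gives 0.
(Remaining 3 profiles checked similarly; truth is weakly best in each.)
In every case the truthful report is at least as good as any alternative, so it is a dominant strategy.

Yes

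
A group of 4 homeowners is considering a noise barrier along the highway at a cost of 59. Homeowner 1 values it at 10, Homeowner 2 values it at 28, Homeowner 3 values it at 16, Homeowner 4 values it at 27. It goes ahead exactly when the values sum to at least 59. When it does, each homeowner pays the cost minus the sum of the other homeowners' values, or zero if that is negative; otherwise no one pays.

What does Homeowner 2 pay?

6

Total value 81 ≥ cost 59, so the project is built.
The other homeowners' values sum to 53.
Cost minus that sum is 59 - 53 = 6.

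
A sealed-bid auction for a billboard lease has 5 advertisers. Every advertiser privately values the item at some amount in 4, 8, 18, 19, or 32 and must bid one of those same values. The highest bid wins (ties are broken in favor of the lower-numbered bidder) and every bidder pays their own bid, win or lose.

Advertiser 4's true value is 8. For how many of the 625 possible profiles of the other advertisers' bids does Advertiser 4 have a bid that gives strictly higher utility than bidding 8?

623

Others bid (4, 4, 4, 18): truth gives -8; bid 4 gives -4 > -8. Violating.
Others bid (4, 4, 4, 19): truth gives -8; bid 4 gives -4 > -8. Violating.
Others bid (4, 4, 4, 32): truth gives -8; bid 4 gives -4 > -8. Violating.
Others bid (4, 4, 8, 4): truth gives -8; bid 4 gives -4 > -8. Violating.
Others bid (4, 4, 4, 4): truth gives 0; no alternative beats it.
Others bid (4, 4, 4, 8): truth gives 0; no alternative beats it.
(Checking all 625 profiles: 623 have a profitable deviation, 2 do not.)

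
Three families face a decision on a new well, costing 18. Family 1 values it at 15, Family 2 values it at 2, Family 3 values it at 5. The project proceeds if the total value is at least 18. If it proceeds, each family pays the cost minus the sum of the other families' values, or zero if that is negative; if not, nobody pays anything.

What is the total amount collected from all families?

Total value 22 ≥ cost 18, so it is built.
Family 1: others sum to 7; max(0, 18 - 7) = 11.
Family 2: others sum to 20; max(0, 18 - 20) = 0.
Family 3: others sum to 17; max(0, 18 - 17) = 1.
Total collected = 11 + 0 + 1 = 12.

12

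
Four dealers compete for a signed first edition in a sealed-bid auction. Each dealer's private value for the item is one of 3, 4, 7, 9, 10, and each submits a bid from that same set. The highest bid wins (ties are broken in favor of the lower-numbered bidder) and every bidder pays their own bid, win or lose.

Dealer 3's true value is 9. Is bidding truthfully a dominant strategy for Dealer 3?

No

Consider the case where Dealer 1 bids 3, Dealer 2 bids 3 and Dealer 4 bids 3.
Truthful bid 9: wins, pays 9, utility 9 - 9 = 0.
Bid 4 instead: wins, pays 4, utility 9 - 4 = 5.
Since 5 > 0, bidding 4 is strictly better here, so truthful bidding is not dominant.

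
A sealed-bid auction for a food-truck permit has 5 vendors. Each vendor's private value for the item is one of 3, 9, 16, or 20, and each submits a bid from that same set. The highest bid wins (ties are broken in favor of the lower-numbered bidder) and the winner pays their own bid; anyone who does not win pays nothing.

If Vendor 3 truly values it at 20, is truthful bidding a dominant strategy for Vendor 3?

No

Consider the case where Vendor 1 bids 3, Vendor 2 bids 3, Vendor 4 bids 3 and Vendor 5 bids 3.
Truthful bid 20: wins, pays 20, utility 20 - 20 = 0.
Bid 9 instead: wins, pays 9, utility 20 - 9 = 11.
Since 11 > 0, bidding 9 is strictly better here, so truthful bidding is not dominant.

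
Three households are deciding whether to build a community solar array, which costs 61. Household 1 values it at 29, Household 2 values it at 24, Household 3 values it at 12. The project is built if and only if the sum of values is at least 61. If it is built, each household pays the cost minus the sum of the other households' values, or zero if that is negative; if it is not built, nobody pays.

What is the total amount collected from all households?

53

Total value 65 ≥ cost 61, so it is built.
Household 1: others sum to 36; max(0, 61 - 36) = 25.
Household 2: others sum to 41; max(0, 61 - 41) = 20.
Household 3: others sum to 53; max(0, 61 - 53) = 8.
Total collected = 25 + 20 + 8 = 53.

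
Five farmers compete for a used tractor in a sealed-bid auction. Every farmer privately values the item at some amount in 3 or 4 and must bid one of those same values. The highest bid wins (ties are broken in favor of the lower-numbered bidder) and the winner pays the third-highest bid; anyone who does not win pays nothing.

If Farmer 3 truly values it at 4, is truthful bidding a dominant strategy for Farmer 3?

Yes

Check each profile of the others' bids and compare truth against every alternative bid.
Others bid (3, 3, 3, 3): truth gives 1, best alternative gives 0.
Others bid (3, 3, 3, 4): truth gives 1, best alternative gives 0.
Others bid (3, 3, 4, 3): truth gives 1, best alternative gives 0.
Others bid (3, 3, 4, 4): truth gives 0, best alternative gives 0.
Others bid (3, 4, 3, 3): truth gives 0, best alternative gives 0.
Others bid (3, 4, 3, 4): truth gives 0, best alternative gives 0.
(Remaining 10 profiles checked similarly; truth is weakly best in each.)
In every case the truthful bid is at least as good as any alternative, so it is a dominant strategy.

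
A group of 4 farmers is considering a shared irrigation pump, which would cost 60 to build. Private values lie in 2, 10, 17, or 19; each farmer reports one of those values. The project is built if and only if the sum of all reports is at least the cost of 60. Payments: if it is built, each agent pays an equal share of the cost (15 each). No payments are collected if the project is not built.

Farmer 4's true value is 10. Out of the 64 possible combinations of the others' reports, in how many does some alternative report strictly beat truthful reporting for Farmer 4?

Others report (17, 17, 17): truth gives -5; report 2 gives 0 > -5. Violating.
Others report (17, 17, 19): truth gives -5; report 2 gives 0 > -5. Violating.
Others report (17, 19, 17): truth gives -5; report 2 gives 0 > -5. Violating.
Others report (17, 19, 19): truth gives -5; report 2 gives 0 > -5. Violating.
Others report (2, 2, 2): truth gives 0; no alternative beats it.
Others report (2, 2, 10): truth gives 0; no alternative beats it.
(Checking all 64 profiles: 8 have a profitable deviation, 56 do not.)

8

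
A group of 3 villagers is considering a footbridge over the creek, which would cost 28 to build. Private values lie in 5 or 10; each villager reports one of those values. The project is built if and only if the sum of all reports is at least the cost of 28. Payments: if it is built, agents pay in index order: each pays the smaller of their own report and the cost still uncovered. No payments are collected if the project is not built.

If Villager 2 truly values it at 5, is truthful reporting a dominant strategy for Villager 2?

Yes

Check each profile of the others' reports and compare truth against every alternative report.
Others report (10, 10): truth gives 0, best alternative gives -5.
Others report (5, 5): truth gives 0, best alternative gives 0.
Others report (5, 10): truth gives 0, best alternative gives 0.
Others report (10, 5): truth gives 0, best alternative gives 0.
In every case the truthful report is at least as good as any alternative, so it is a dominant strategy.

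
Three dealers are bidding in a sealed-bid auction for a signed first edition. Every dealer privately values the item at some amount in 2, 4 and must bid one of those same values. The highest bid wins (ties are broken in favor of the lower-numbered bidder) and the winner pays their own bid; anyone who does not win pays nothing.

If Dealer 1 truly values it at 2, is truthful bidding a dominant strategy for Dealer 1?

Yes

Check each profile of the others' bids and compare truth against every alternative bid.
Others bid (2, 2): truth gives 0, best alternative gives -2.
Others bid (2, 4): truth gives 0, best alternative gives -2.
Others bid (4, 2): truth gives 0, best alternative gives -2.
Others bid (4, 4): truth gives 0, best alternative gives -2.
In every case the truthful bid is at least as good as any alternative, so it is a dominant strategy.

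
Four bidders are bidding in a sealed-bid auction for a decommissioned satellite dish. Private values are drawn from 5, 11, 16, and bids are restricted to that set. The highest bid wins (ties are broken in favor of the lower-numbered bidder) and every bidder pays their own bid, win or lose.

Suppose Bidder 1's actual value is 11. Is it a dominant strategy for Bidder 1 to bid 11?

No

Consider the case where Bidder 2 bids 5, Bidder 3 bids 5 and Bidder 4 bids 5.
Truthful bid 11: wins, pays 11, utility 11 - 11 = 0.
Bid 5 instead: wins, pays 5, utility 11 - 5 = 6.
Since 6 > 0, bidding 5 is strictly better here, so truthful bidding is not dominant.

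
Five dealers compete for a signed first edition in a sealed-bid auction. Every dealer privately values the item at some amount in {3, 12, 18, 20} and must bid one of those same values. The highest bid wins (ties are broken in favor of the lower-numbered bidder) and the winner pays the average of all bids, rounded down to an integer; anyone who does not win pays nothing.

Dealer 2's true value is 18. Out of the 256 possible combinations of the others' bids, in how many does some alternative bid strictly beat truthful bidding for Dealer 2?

131

Others bid (3, 3, 3, 3): truth gives 12; bid 12 gives 14 > 12. Violating.
Others bid (3, 3, 3, 12): truth gives 11; bid 12 gives 12 > 11. Violating.
Others bid (3, 3, 3, 20): truth gives 0; bid 20 gives 9 > 0. Violating.
Others bid (3, 3, 12, 3): truth gives 11; bid 12 gives 12 > 11. Violating.
Others bid (3, 3, 3, 18): truth gives 9; no alternative beats it.
Others bid (3, 3, 12, 18): truth gives 8; no alternative beats it.
(Checking all 256 profiles: 131 have a profitable deviation, 125 do not.)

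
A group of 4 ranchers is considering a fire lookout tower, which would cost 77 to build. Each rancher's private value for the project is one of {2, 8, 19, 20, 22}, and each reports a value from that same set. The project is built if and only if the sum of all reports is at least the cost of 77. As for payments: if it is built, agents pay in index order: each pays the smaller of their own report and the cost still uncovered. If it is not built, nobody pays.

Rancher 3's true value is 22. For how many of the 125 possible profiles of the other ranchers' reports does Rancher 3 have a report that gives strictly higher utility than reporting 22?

Others report (19, 19, 19): truth gives 0; report 20 gives 2 > 0. Violating.
Others report (19, 19, 20): truth gives 0; report 19 gives 3 > 0. Violating.
Others report (19, 19, 22): truth gives 0; report 19 gives 3 > 0. Violating.
Others report (19, 20, 19): truth gives 0; report 19 gives 3 > 0. Violating.
Others report (2, 2, 2): truth gives 0; no alternative beats it.
Others report (2, 2, 8): truth gives 0; no alternative beats it.
(Checking all 125 profiles: 27 have a profitable deviation, 98 do not.)

27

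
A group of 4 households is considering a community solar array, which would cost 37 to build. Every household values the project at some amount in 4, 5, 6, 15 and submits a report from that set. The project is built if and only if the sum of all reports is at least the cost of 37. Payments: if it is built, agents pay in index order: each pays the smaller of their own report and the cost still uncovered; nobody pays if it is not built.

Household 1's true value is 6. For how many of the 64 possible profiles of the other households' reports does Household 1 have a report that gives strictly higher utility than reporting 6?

Others report (4, 15, 15): truth gives 0; report 4 gives 2 > 0. Violating.
Others report (5, 15, 15): truth gives 0; report 4 gives 2 > 0. Violating.
Others report (6, 15, 15): truth gives 0; report 4 gives 2 > 0. Violating.
Others report (15, 4, 15): truth gives 0; report 4 gives 2 > 0. Violating.
Others report (4, 4, 4): truth gives 0; no alternative beats it.
Others report (4, 4, 5): truth gives 0; no alternative beats it.
(Checking all 64 profiles: 10 have a profitable deviation, 54 do not.)

10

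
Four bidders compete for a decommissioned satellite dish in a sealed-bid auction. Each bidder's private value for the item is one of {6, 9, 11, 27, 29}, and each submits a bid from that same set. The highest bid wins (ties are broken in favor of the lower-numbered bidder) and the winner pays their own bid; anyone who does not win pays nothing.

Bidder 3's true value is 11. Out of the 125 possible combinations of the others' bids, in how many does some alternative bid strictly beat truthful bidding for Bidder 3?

2

Others bid (6, 6, 6): truth gives 0; bid 9 gives 2 > 0. Violating.
Others bid (6, 6, 9): truth gives 0; bid 9 gives 2 > 0. Violating.
Others bid (6, 6, 11): truth gives 0; no alternative beats it.
Others bid (6, 6, 27): truth gives 0; no alternative beats it.
(Checking all 125 profiles: 2 have a profitable deviation, 123 do not.)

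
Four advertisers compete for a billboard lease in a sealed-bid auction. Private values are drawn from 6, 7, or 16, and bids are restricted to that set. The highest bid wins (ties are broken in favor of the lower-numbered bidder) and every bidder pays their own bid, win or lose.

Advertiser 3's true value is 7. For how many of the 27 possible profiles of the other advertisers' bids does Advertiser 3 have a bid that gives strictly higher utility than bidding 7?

Others bid (6, 6, 16): truth gives -7; bid 6 gives -6 > -7. Violating.
Others bid (6, 7, 6): truth gives -7; bid 6 gives -6 > -7. Violating.
Others bid (6, 7, 7): truth gives -7; bid 6 gives -6 > -7. Violating.
Others bid (6, 7, 16): truth gives -7; bid 6 gives -6 > -7. Violating.
Others bid (6, 6, 6): truth gives 0; no alternative beats it.
Others bid (6, 6, 7): truth gives 0; no alternative beats it.
(Checking all 27 profiles: 25 have a profitable deviation, 2 do not.)

25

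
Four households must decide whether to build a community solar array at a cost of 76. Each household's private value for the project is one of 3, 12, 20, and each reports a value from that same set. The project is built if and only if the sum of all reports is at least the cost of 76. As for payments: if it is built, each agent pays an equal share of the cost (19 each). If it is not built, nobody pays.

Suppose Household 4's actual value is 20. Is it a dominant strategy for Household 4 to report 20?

Check each profile of the others' reports and compare truth against every alternative report.
Others report (20, 20, 20): truth gives 1, best alternative gives 0.
Others report (3, 3, 3): truth gives 0, best alternative gives 0.
Others report (3, 3, 12): truth gives 0, best alternative gives 0.
Others report (3, 3, 20): truth gives 0, best alternative gives 0.
Others report (3, 12, 3): truth gives 0, best alternative gives 0.
Others report (3, 12, 12): truth gives 0, best alternative gives 0.
(Remaining 21 profiles checked similarly; truth is weakly best in each.)
In every case the truthful report is at least as good as any alternative, so it is a dominant strategy.

Yes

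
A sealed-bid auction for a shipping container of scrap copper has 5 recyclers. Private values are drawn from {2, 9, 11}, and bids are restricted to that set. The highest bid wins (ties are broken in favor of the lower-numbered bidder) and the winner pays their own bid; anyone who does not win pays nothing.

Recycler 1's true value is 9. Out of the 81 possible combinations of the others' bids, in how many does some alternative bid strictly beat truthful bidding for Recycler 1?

1

Others bid (2, 2, 2, 2): truth gives 0; bid 2 gives 7 > 0. Violating.
Others bid (2, 2, 2, 9): truth gives 0; no alternative beats it.
Others bid (2, 2, 2, 11): truth gives 0; no alternative beats it.
(Checking all 81 profiles: 1 has a profitable deviation, 80 do not.)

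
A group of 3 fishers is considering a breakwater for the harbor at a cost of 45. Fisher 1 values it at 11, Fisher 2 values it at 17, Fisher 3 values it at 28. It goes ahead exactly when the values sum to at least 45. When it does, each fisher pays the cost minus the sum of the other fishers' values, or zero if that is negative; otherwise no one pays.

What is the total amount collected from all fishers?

Total value 56 ≥ cost 45, so it is built.
Fisher 1: others sum to 45; max(0, 45 - 45) = 0.
Fisher 2: others sum to 39; max(0, 45 - 39) = 6.
Fisher 3: others sum to 28; max(0, 45 - 28) = 17.
Total collected = 0 + 6 + 17 = 23.

23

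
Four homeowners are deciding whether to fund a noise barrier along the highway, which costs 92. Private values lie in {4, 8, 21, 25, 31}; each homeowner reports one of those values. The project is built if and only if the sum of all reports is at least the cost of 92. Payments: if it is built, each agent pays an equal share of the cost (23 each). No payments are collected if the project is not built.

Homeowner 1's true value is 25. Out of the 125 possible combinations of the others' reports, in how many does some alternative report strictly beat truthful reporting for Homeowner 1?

Others report (4, 31, 31): truth gives 0; report 31 gives 2 > 0. Violating.
Others report (8, 25, 31): truth gives 0; report 31 gives 2 > 0. Violating.
Others report (8, 31, 25): truth gives 0; report 31 gives 2 > 0. Violating.
Others report (21, 21, 21): truth gives 0; report 31 gives 2 > 0. Violating.
Others report (4, 4, 4): truth gives 0; no alternative beats it.
Others report (4, 4, 8): truth gives 0; no alternative beats it.
(Checking all 125 profiles: 10 have a profitable deviation, 115 do not.)

10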